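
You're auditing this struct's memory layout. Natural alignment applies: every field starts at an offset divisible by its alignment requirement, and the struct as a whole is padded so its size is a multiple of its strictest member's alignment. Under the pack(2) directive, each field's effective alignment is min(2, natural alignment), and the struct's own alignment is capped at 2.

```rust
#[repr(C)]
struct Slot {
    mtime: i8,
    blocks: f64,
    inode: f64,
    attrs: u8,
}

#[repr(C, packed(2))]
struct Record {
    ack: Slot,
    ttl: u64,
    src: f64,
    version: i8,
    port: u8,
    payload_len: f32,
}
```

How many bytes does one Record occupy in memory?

Slot: 0..1  mtime  (1B, 1-aligned); 1..8  -- padding (7B); 8..16  blocks  (8B, 8-aligned); 16..24  inode  (8B, 8-aligned); 24..25  attrs  (1B, 1-aligned); 25..32  -- tail padding (7B); sizeof = 32, alignof = 8
0..32  ack  (32B, 2-aligned)
32..40  ttl  (8B, 2-aligned)
40..48  src  (8B, 2-aligned)
48..49  version  (1B, 1-aligned)
49..50  port  (1B, 1-aligned)
50..54  payload_len  (4B, 2-aligned)
sizeof = 54, alignof = 2

54 bytes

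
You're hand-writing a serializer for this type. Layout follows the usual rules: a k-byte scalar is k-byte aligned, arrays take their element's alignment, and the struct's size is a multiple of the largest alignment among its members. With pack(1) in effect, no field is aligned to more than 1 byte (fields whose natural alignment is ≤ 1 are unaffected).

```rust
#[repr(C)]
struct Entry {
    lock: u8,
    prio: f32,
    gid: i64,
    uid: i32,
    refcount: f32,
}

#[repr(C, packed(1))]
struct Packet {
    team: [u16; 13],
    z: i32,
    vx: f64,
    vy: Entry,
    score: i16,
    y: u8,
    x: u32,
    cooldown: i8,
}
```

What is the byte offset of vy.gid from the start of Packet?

46

Entry: @0: lock [1B, align 1] → 1; +3 pad (align 4); @4: prio [4B, align 4] → 8; @8: gid [8B, align 8] → 16; @16: uid [4B, align 4] → 20; @20: refcount [4B, align 4] → 24; size 24, align 8
@0: team [26B, align 1] → 26
@26: z [4B, align 1] → 30
@30: vx [8B, align 1] → 38
@38: vy [24B, align 1] → 62
within Entry: gid at 8
38 + 8 = 46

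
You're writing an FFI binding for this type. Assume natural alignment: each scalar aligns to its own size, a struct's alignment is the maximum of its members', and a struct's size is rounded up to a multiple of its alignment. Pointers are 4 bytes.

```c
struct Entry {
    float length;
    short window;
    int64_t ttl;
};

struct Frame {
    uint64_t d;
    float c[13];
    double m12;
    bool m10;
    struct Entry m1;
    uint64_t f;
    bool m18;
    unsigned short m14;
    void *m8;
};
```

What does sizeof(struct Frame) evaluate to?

112 bytes

Entry: 0..4  length  (4B, 4-aligned); 4..6  window  (2B, 2-aligned); 6..8  -- padding (2B); 8..16  ttl  (8B, 8-aligned); sizeof = 16, alignof = 8
0..8  d  (8B, 8-aligned)
8..60  c  (52B, 4-aligned)
60..64  -- padding (4B)
64..72  m12  (8B, 8-aligned)
72..73  m10  (1B, 1-aligned)
73..80  -- padding (7B)
80..96  m1  (16B, 8-aligned)
96..104  f  (8B, 8-aligned)
104..105  m18  (1B, 1-aligned)
105..106  -- padding (1B)
106..108  m14  (2B, 2-aligned)
108..112  m8  (4B, 4-aligned)
sizeof = 112, alignof = 8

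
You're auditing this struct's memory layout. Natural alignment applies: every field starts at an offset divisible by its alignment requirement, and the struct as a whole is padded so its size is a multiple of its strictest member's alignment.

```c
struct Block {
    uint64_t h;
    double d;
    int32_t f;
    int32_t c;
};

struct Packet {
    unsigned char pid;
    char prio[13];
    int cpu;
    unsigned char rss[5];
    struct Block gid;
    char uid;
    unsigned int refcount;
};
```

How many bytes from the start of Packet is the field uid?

Block: 0..8  h  (8B, 8-aligned); 8..16  d  (8B, 8-aligned); 16..20  f  (4B, 4-aligned); 20..24  c  (4B, 4-aligned); sizeof = 24, alignof = 8
0..1  pid  (1B, 1-aligned)
1..14  prio  (13B, 1-aligned)
14..16  -- padding (2B)
16..20  cpu  (4B, 4-aligned)
20..25  rss  (5B, 1-aligned)
25..32  -- padding (7B)
32..56  gid  (24B, 8-aligned)
56..57  uid  (1B, 1-aligned)

56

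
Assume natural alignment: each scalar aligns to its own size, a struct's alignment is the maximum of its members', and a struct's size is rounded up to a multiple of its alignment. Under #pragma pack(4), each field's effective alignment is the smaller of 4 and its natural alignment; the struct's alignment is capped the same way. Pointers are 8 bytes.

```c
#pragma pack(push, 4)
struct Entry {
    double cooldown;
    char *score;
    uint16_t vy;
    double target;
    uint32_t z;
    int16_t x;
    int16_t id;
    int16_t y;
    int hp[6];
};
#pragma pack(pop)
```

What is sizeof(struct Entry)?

cooldown at 0 (size 8, align 4) → ends 8
score at 8 (size 8, align 4) → ends 16
vy at 16 (size 2, align 2) → ends 18
pad 2 to align 4 for target
target at 20 (size 8, align 4) → ends 28
z at 28 (size 4, align 4) → ends 32
x at 32 (size 2, align 2) → ends 34
id at 34 (size 2, align 2) → ends 36
y at 36 (size 2, align 2) → ends 38
pad 2 to align 4 for hp
hp at 40 (size 24, align 4) → ends 64
total 64 bytes, alignment 4

64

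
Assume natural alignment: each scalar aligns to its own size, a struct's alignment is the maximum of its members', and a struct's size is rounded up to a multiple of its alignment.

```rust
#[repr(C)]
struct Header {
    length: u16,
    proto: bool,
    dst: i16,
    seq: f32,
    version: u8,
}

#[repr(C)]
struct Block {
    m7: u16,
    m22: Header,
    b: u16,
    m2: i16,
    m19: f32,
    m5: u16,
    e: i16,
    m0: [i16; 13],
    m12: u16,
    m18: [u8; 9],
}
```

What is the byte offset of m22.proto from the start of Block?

6

Header: 0..2  length  (2B, 2-aligned); 2..3  proto  (1B, 1-aligned); 3..4  -- padding (1B); 4..6  dst  (2B, 2-aligned); 6..8  -- padding (2B); 8..12  seq  (4B, 4-aligned); 12..13  version  (1B, 1-aligned); 13..16  -- tail padding (3B); sizeof = 16, alignof = 4
0..2  m7  (2B, 2-aligned)
2..4  -- padding (2B)
4..20  m22  (16B, 4-aligned)
within Header: proto at 2
4 + 2 = 6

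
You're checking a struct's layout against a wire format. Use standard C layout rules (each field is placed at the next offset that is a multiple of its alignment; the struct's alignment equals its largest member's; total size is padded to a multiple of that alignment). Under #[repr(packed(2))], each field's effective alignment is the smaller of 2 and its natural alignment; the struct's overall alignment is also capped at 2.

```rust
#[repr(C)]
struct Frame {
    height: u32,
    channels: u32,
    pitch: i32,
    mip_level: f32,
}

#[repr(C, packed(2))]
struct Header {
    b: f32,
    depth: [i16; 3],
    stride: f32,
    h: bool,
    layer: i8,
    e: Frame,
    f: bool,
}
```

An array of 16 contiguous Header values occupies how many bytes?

544

Frame: 0..4  height  (4B, 4-aligned); 4..8  channels  (4B, 4-aligned); 8..12  pitch  (4B, 4-aligned); 12..16  mip_level  (4B, 4-aligned); sizeof = 16, alignof = 4
0..4  b  (4B, 2-aligned)
4..10  depth  (6B, 2-aligned)
10..14  stride  (4B, 2-aligned)
14..15  h  (1B, 1-aligned)
15..16  layer  (1B, 1-aligned)
16..32  e  (16B, 2-aligned)
32..33  f  (1B, 1-aligned)
33..34  -- tail padding (1B)
sizeof = 34, alignof = 2
array of 16: 16 × 34 = 544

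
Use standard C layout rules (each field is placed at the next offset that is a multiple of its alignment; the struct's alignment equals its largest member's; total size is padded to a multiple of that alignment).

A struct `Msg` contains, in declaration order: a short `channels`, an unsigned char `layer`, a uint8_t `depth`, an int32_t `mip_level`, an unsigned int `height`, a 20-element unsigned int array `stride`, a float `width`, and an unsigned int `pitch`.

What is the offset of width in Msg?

0..2  channels  (2B, 2-aligned)
2..3  layer  (1B, 1-aligned)
3..4  depth  (1B, 1-aligned)
4..8  mip_level  (4B, 4-aligned)
8..12  height  (4B, 4-aligned)
12..92  stride  (80B, 4-aligned)
92..96  width  (4B, 4-aligned)

92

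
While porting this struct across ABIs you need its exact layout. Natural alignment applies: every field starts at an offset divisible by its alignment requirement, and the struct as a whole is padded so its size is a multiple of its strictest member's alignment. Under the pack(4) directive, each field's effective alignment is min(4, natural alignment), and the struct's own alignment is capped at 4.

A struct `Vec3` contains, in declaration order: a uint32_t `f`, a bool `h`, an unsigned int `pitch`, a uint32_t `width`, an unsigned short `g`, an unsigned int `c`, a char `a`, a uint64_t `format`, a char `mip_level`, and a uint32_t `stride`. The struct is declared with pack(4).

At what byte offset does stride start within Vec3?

40

f at 0 (size 4, align 4) → ends 4
h at 4 (size 1, align 1) → ends 5
pad 3 to align 4 for pitch
pitch at 8 (size 4, align 4) → ends 12
width at 12 (size 4, align 4) → ends 16
g at 16 (size 2, align 2) → ends 18
pad 2 to align 4 for c
c at 20 (size 4, align 4) → ends 24
a at 24 (size 1, align 1) → ends 25
pad 3 to align 4 for format
format at 28 (size 8, align 4) → ends 36
mip_level at 36 (size 1, align 1) → ends 37
pad 3 to align 4 for stride
stride at 40 (size 4, align 4) → ends 44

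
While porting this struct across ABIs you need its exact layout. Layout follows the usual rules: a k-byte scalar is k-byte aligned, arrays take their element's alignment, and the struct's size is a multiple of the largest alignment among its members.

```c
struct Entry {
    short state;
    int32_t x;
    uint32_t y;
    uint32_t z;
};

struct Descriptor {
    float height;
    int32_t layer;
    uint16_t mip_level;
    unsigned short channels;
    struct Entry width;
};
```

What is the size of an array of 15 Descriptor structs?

420

Entry: state at 0 (size 2, align 2) → ends 2; pad 2 to align 4 for x; x at 4 (size 4, align 4) → ends 8; y at 8 (size 4, align 4) → ends 12; z at 12 (size 4, align 4) → ends 16; total 16 bytes, alignment 4
height at 0 (size 4, align 4) → ends 4
layer at 4 (size 4, align 4) → ends 8
mip_level at 8 (size 2, align 2) → ends 10
channels at 10 (size 2, align 2) → ends 12
width at 12 (size 16, align 4) → ends 28
total 28 bytes, alignment 4
array of 15: 15 × 28 = 420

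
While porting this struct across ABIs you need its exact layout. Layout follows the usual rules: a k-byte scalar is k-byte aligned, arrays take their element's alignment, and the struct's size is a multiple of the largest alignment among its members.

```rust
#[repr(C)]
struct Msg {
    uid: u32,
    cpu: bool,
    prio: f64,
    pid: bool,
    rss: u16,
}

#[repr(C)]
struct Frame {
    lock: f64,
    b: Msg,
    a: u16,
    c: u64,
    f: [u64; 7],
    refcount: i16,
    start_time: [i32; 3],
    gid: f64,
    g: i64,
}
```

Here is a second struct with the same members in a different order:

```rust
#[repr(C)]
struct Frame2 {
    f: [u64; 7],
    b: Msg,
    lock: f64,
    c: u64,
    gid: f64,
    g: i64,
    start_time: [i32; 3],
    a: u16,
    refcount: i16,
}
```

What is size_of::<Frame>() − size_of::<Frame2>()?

8

Msg: @0: uid [4B, align 4] → 4; @4: cpu [1B, align 1] → 5; +3 pad (align 8); @8: prio [8B, align 8] → 16; @16: pid [1B, align 1] → 17; +1 pad (align 2); @18: rss [2B, align 2] → 20; +4 tail pad (align 8); size 24, align 8
@0: lock [8B, align 8] → 8
@8: b [24B, align 8] → 32
@32: a [2B, align 2] → 34
+6 pad (align 8)
@40: c [8B, align 8] → 48
@48: f [56B, align 8] → 104
@104: refcount [2B, align 2] → 106
+2 pad (align 4)
@108: start_time [12B, align 4] → 120
@120: gid [8B, align 8] → 128
@128: g [8B, align 8] → 136
size 136, align 8
— Frame2 —
@0: f [56B, align 8] → 56
@56: b [24B, align 8] → 80
@80: lock [8B, align 8] → 88
@88: c [8B, align 8] → 96
@96: gid [8B, align 8] → 104
@104: g [8B, align 8] → 112
@112: start_time [12B, align 4] → 124
@124: a [2B, align 2] → 126
@126: refcount [2B, align 2] → 128
size 128, align 8
136 − 128 = 8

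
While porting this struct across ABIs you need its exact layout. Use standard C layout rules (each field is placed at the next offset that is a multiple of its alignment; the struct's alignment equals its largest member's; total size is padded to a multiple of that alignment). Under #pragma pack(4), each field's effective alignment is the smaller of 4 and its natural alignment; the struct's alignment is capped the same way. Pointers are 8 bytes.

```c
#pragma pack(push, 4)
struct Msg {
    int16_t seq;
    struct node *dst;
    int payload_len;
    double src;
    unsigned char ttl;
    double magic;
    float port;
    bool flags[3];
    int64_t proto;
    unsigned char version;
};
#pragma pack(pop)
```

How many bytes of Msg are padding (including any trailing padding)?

0..2  seq  (2B, 2-aligned)
2..4  -- padding (2B)
4..12  dst  (8B, 4-aligned)
12..16  payload_len  (4B, 4-aligned)
16..24  src  (8B, 4-aligned)
24..25  ttl  (1B, 1-aligned)
25..28  -- padding (3B)
28..36  magic  (8B, 4-aligned)
36..40  port  (4B, 4-aligned)
40..43  flags  (3B, 1-aligned)
43..44  -- padding (1B)
44..52  proto  (8B, 4-aligned)
52..53  version  (1B, 1-aligned)
53..56  -- tail padding (3B)
sizeof = 56, alignof = 4
data bytes 47, size 56 → padding 9

9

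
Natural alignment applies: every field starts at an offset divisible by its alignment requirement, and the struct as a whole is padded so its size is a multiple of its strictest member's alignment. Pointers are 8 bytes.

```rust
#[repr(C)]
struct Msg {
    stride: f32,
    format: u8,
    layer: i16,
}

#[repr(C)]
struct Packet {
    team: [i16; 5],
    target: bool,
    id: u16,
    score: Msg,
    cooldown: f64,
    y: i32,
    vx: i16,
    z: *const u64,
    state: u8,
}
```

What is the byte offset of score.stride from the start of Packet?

Msg: 0..4  stride  (4B, 4-aligned); 4..5  format  (1B, 1-aligned); 5..6  -- padding (1B); 6..8  layer  (2B, 2-aligned); sizeof = 8, alignof = 4
0..10  team  (10B, 2-aligned)
10..11  target  (1B, 1-aligned)
11..12  -- padding (1B)
12..14  id  (2B, 2-aligned)
14..16  -- padding (2B)
16..24  score  (8B, 4-aligned)
within Msg: stride at 0
16 + 0 = 16

16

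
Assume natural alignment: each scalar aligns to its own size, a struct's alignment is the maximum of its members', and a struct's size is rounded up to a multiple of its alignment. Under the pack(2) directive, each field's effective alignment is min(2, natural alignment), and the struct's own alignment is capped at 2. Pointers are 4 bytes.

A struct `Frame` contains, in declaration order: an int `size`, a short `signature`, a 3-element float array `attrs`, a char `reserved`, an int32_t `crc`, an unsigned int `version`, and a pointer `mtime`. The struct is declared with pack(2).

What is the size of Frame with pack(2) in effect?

32

@0: size [4B, align 2] → 4
@4: signature [2B, align 2] → 6
@6: attrs [12B, align 2] → 18
@18: reserved [1B, align 1] → 19
+1 pad (align 2)
@20: crc [4B, align 2] → 24
@24: version [4B, align 2] → 28
@28: mtime [4B, align 2] → 32
size 32, align 2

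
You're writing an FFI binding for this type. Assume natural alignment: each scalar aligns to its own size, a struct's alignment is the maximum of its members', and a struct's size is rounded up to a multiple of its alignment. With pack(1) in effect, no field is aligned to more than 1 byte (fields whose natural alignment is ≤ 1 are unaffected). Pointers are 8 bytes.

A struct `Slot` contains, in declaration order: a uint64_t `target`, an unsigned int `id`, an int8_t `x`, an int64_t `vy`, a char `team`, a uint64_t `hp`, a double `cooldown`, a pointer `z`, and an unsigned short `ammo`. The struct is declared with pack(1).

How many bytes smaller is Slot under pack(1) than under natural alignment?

natural layout:
  0..8  target  (8B, 8-aligned)
  8..12  id  (4B, 4-aligned)
  12..13  x  (1B, 1-aligned)
  13..16  -- padding (3B)
  16..24  vy  (8B, 8-aligned)
  24..25  team  (1B, 1-aligned)
  25..32  -- padding (7B)
  32..40  hp  (8B, 8-aligned)
  40..48  cooldown  (8B, 8-aligned)
  48..56  z  (8B, 8-aligned)
  56..58  ammo  (2B, 2-aligned)
  58..64  -- tail padding (6B)
  sizeof = 64, alignof = 8
packed(1) layout:
  0..8  target  (8B, 1-aligned)
  8..12  id  (4B, 1-aligned)
  12..13  x  (1B, 1-aligned)
  13..21  vy  (8B, 1-aligned)
  21..22  team  (1B, 1-aligned)
  22..30  hp  (8B, 1-aligned)
  30..38  cooldown  (8B, 1-aligned)
  38..46  z  (8B, 1-aligned)
  46..48  ammo  (2B, 1-aligned)
  sizeof = 48, alignof = 1
64 − 48 = 16

16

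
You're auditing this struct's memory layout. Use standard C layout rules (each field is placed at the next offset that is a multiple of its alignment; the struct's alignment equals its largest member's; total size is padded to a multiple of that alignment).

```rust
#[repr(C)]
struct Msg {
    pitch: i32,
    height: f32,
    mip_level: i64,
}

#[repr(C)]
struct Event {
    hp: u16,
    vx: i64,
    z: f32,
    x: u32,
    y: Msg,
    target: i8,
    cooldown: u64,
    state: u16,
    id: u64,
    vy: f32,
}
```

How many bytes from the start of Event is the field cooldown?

48

Msg: 0..4  pitch  (4B, 4-aligned); 4..8  height  (4B, 4-aligned); 8..16  mip_level  (8B, 8-aligned); sizeof = 16, alignof = 8
0..2  hp  (2B, 2-aligned)
2..8  -- padding (6B)
8..16  vx  (8B, 8-aligned)
16..20  z  (4B, 4-aligned)
20..24  x  (4B, 4-aligned)
24..40  y  (16B, 8-aligned)
40..41  target  (1B, 1-aligned)
41..48  -- padding (7B)
48..56  cooldown  (8B, 8-aligned)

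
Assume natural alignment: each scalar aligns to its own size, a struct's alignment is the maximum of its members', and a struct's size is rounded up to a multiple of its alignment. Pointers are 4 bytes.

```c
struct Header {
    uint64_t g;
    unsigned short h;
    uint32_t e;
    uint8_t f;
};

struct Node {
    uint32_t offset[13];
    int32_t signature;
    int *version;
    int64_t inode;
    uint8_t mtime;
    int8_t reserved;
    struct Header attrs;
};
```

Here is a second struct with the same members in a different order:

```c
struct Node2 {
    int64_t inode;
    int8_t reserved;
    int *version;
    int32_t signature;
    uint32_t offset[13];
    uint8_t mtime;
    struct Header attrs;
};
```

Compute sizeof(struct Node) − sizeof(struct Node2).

0

Header: 0..8  g  (8B, 8-aligned); 8..10  h  (2B, 2-aligned); 10..12  -- padding (2B); 12..16  e  (4B, 4-aligned); 16..17  f  (1B, 1-aligned); 17..24  -- tail padding (7B); sizeof = 24, alignof = 8
0..52  offset  (52B, 4-aligned)
52..56  signature  (4B, 4-aligned)
56..60  version  (4B, 4-aligned)
60..64  -- padding (4B)
64..72  inode  (8B, 8-aligned)
72..73  mtime  (1B, 1-aligned)
73..74  reserved  (1B, 1-aligned)
74..80  -- padding (6B)
80..104  attrs  (24B, 8-aligned)
sizeof = 104, alignof = 8
— Node2 —
0..8  inode  (8B, 8-aligned)
8..9  reserved  (1B, 1-aligned)
9..12  -- padding (3B)
12..16  version  (4B, 4-aligned)
16..20  signature  (4B, 4-aligned)
20..72  offset  (52B, 4-aligned)
72..73  mtime  (1B, 1-aligned)
73..80  -- padding (7B)
80..104  attrs  (24B, 8-aligned)
sizeof = 104, alignof = 8
104 − 104 = 0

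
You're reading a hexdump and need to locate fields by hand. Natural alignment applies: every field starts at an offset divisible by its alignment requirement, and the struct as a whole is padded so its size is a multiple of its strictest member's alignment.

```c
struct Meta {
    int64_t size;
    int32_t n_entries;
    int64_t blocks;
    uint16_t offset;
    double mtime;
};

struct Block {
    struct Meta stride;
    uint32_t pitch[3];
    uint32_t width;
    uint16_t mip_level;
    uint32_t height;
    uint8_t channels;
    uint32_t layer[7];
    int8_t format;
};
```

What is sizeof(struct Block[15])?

1560

Meta: size at 0 (size 8, align 8) → ends 8; n_entries at 8 (size 4, align 4) → ends 12; pad 4 to align 8 for blocks; blocks at 16 (size 8, align 8) → ends 24; offset at 24 (size 2, align 2) → ends 26; pad 6 to align 8 for mtime; mtime at 32 (size 8, align 8) → ends 40; total 40 bytes, alignment 8
stride at 0 (size 40, align 8) → ends 40
pitch at 40 (size 12, align 4) → ends 52
width at 52 (size 4, align 4) → ends 56
mip_level at 56 (size 2, align 2) → ends 58
pad 2 to align 4 for height
height at 60 (size 4, align 4) → ends 64
channels at 64 (size 1, align 1) → ends 65
pad 3 to align 4 for layer
layer at 68 (size 28, align 4) → ends 96
format at 96 (size 1, align 1) → ends 97
tail pad 7 to reach multiple of 8
total 104 bytes, alignment 8
array of 15: 15 × 104 = 1560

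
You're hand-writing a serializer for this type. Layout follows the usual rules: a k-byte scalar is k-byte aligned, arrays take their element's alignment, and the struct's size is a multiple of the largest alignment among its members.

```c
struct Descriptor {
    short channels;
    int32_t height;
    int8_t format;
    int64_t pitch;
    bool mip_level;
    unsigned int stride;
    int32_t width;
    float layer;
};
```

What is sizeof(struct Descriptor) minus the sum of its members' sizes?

12

@0: channels [2B, align 2] → 2
+2 pad (align 4)
@4: height [4B, align 4] → 8
@8: format [1B, align 1] → 9
+7 pad (align 8)
@16: pitch [8B, align 8] → 24
@24: mip_level [1B, align 1] → 25
+3 pad (align 4)
@28: stride [4B, align 4] → 32
@32: width [4B, align 4] → 36
@36: layer [4B, align 4] → 40
size 40, align 8
data bytes 28, size 40 → padding 12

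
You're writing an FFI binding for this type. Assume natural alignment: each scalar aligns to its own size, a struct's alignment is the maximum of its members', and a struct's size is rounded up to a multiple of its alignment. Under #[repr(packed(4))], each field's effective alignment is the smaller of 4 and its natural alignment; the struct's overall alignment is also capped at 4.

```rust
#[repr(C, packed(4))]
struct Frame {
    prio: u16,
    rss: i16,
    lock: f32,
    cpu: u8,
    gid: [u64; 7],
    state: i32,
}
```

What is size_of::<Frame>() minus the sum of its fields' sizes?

3

0..2  prio  (2B, 2-aligned)
2..4  rss  (2B, 2-aligned)
4..8  lock  (4B, 4-aligned)
8..9  cpu  (1B, 1-aligned)
9..12  -- padding (3B)
12..68  gid  (56B, 4-aligned)
68..72  state  (4B, 4-aligned)
sizeof = 72, alignof = 4
data bytes 69, size 72 → padding 3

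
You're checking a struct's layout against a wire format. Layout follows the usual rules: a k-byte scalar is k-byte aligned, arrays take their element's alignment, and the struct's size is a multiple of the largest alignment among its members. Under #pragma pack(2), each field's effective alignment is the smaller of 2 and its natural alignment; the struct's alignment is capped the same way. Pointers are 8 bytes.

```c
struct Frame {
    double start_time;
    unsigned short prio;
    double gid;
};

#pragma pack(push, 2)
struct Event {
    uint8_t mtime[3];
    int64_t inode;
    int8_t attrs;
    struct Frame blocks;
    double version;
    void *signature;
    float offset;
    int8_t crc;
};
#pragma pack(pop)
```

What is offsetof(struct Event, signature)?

46

Frame: 0..8  start_time  (8B, 8-aligned); 8..10  prio  (2B, 2-aligned); 10..16  -- padding (6B); 16..24  gid  (8B, 8-aligned); sizeof = 24, alignof = 8
0..3  mtime  (3B, 1-aligned)
3..4  -- padding (1B)
4..12  inode  (8B, 2-aligned)
12..13  attrs  (1B, 1-aligned)
13..14  -- padding (1B)
14..38  blocks  (24B, 2-aligned)
38..46  version  (8B, 2-aligned)
46..54  signature  (8B, 2-aligned)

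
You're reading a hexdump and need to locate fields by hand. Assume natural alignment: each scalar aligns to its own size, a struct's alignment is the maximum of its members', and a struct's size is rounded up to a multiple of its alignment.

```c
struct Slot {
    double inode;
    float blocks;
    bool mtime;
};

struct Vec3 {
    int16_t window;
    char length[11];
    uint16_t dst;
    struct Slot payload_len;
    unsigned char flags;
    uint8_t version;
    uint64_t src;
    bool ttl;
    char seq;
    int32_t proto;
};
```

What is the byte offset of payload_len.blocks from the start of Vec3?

24

Slot: 0..8  inode  (8B, 8-aligned); 8..12  blocks  (4B, 4-aligned); 12..13  mtime  (1B, 1-aligned); 13..16  -- tail padding (3B); sizeof = 16, alignof = 8
0..2  window  (2B, 2-aligned)
2..13  length  (11B, 1-aligned)
13..14  -- padding (1B)
14..16  dst  (2B, 2-aligned)
16..32  payload_len  (16B, 8-aligned)
within Slot: blocks at 8
16 + 8 = 24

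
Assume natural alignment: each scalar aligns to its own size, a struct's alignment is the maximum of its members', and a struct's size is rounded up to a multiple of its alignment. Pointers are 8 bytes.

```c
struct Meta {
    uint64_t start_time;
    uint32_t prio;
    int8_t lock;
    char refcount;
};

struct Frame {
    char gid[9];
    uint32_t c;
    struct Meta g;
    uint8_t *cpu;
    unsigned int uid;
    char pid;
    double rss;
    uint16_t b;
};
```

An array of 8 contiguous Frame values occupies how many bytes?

Meta: @0: start_time [8B, align 8] → 8; @8: prio [4B, align 4] → 12; @12: lock [1B, align 1] → 13; @13: refcount [1B, align 1] → 14; +2 tail pad (align 8); size 16, align 8
@0: gid [9B, align 1] → 9
+3 pad (align 4)
@12: c [4B, align 4] → 16
@16: g [16B, align 8] → 32
@32: cpu [8B, align 8] → 40
@40: uid [4B, align 4] → 44
@44: pid [1B, align 1] → 45
+3 pad (align 8)
@48: rss [8B, align 8] → 56
@56: b [2B, align 2] → 58
+6 tail pad (align 8)
size 64, align 8
array of 8: 8 × 64 = 512

512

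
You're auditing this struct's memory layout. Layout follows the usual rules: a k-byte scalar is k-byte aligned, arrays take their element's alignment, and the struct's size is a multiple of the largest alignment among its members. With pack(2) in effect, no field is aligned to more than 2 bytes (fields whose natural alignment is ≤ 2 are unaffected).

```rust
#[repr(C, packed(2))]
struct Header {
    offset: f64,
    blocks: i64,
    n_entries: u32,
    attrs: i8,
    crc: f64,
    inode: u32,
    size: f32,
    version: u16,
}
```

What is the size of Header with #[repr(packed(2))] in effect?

offset at 0 (size 8, align 2) → ends 8
blocks at 8 (size 8, align 2) → ends 16
n_entries at 16 (size 4, align 2) → ends 20
attrs at 20 (size 1, align 1) → ends 21
pad 1 to align 2 for crc
crc at 22 (size 8, align 2) → ends 30
inode at 30 (size 4, align 2) → ends 34
size at 34 (size 4, align 2) → ends 38
version at 38 (size 2, align 2) → ends 40
total 40 bytes, alignment 2

40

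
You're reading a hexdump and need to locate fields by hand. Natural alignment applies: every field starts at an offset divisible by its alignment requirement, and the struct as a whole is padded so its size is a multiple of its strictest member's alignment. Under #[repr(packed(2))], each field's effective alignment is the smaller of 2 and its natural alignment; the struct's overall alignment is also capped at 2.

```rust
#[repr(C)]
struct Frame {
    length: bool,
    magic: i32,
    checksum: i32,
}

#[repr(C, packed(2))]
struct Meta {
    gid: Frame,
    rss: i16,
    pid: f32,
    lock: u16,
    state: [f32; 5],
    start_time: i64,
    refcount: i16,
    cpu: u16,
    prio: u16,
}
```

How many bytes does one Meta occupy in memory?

54 bytes

Frame: @0: length [1B, align 1] → 1; +3 pad (align 4); @4: magic [4B, align 4] → 8; @8: checksum [4B, align 4] → 12; size 12, align 4
@0: gid [12B, align 2] → 12
@12: rss [2B, align 2] → 14
@14: pid [4B, align 2] → 18
@18: lock [2B, align 2] → 20
@20: state [20B, align 2] → 40
@40: start_time [8B, align 2] → 48
@48: refcount [2B, align 2] → 50
@50: cpu [2B, align 2] → 52
@52: prio [2B, align 2] → 54
size 54, align 2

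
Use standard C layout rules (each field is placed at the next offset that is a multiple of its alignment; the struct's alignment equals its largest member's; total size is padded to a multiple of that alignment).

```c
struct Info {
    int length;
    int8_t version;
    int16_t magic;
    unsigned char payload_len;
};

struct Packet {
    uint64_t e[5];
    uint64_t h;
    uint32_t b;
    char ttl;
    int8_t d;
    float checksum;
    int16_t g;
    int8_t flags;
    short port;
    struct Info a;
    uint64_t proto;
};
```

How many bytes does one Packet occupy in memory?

88

Info: 0..4  length  (4B, 4-aligned); 4..5  version  (1B, 1-aligned); 5..6  -- padding (1B); 6..8  magic  (2B, 2-aligned); 8..9  payload_len  (1B, 1-aligned); 9..12  -- tail padding (3B); sizeof = 12, alignof = 4
0..40  e  (40B, 8-aligned)
40..48  h  (8B, 8-aligned)
48..52  b  (4B, 4-aligned)
52..53  ttl  (1B, 1-aligned)
53..54  d  (1B, 1-aligned)
54..56  -- padding (2B)
56..60  checksum  (4B, 4-aligned)
60..62  g  (2B, 2-aligned)
62..63  flags  (1B, 1-aligned)
63..64  -- padding (1B)
64..66  port  (2B, 2-aligned)
66..68  -- padding (2B)
68..80  a  (12B, 4-aligned)
80..88  proto  (8B, 8-aligned)
sizeof = 88, alignof = 8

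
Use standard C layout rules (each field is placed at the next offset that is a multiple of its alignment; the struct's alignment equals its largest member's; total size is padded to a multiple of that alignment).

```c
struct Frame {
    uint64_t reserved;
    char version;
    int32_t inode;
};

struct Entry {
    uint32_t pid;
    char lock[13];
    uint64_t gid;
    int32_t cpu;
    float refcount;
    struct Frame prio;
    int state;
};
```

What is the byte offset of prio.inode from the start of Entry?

Frame: 0..8  reserved  (8B, 8-aligned); 8..9  version  (1B, 1-aligned); 9..12  -- padding (3B); 12..16  inode  (4B, 4-aligned); sizeof = 16, alignof = 8
0..4  pid  (4B, 4-aligned)
4..17  lock  (13B, 1-aligned)
17..24  -- padding (7B)
24..32  gid  (8B, 8-aligned)
32..36  cpu  (4B, 4-aligned)
36..40  refcount  (4B, 4-aligned)
40..56  prio  (16B, 8-aligned)
within Frame: inode at 12
40 + 12 = 52

52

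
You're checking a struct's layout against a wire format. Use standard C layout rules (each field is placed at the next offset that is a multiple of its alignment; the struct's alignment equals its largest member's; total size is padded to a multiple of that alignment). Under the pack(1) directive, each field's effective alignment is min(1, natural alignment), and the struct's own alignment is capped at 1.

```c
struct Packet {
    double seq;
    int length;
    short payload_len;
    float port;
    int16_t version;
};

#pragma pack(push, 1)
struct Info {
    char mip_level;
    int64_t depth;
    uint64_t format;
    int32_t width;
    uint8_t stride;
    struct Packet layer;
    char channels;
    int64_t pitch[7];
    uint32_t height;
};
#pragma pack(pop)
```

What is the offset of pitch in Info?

Packet: 0..8  seq  (8B, 8-aligned); 8..12  length  (4B, 4-aligned); 12..14  payload_len  (2B, 2-aligned); 14..16  -- padding (2B); 16..20  port  (4B, 4-aligned); 20..22  version  (2B, 2-aligned); 22..24  -- tail padding (2B); sizeof = 24, alignof = 8
0..1  mip_level  (1B, 1-aligned)
1..9  depth  (8B, 1-aligned)
9..17  format  (8B, 1-aligned)
17..21  width  (4B, 1-aligned)
21..22  stride  (1B, 1-aligned)
22..46  layer  (24B, 1-aligned)
46..47  channels  (1B, 1-aligned)
47..103  pitch  (56B, 1-aligned)

47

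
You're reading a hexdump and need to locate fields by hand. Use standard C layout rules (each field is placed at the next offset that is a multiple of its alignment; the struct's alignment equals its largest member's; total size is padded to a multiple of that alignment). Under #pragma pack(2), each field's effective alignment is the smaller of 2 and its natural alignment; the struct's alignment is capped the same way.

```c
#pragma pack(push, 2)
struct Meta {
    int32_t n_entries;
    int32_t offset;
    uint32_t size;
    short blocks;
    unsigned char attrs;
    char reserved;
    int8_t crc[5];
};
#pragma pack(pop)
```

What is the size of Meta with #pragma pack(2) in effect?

22

n_entries at 0 (size 4, align 2) → ends 4
offset at 4 (size 4, align 2) → ends 8
size at 8 (size 4, align 2) → ends 12
blocks at 12 (size 2, align 2) → ends 14
attrs at 14 (size 1, align 1) → ends 15
reserved at 15 (size 1, align 1) → ends 16
crc at 16 (size 5, align 1) → ends 21
tail pad 1 to reach multiple of 2
total 22 bytes, alignment 2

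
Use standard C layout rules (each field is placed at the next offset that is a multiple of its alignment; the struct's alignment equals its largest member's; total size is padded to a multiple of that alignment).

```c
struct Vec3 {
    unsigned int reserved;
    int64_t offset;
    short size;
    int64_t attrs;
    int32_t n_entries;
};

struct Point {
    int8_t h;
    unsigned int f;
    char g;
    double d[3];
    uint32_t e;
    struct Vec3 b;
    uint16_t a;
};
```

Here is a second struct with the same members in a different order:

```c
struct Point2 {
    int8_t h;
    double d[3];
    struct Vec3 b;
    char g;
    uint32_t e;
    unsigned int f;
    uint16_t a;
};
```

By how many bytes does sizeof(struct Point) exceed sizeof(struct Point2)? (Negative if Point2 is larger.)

8

Vec3: 0..4  reserved  (4B, 4-aligned); 4..8  -- padding (4B); 8..16  offset  (8B, 8-aligned); 16..18  size  (2B, 2-aligned); 18..24  -- padding (6B); 24..32  attrs  (8B, 8-aligned); 32..36  n_entries  (4B, 4-aligned); 36..40  -- tail padding (4B); sizeof = 40, alignof = 8
0..1  h  (1B, 1-aligned)
1..4  -- padding (3B)
4..8  f  (4B, 4-aligned)
8..9  g  (1B, 1-aligned)
9..16  -- padding (7B)
16..40  d  (24B, 8-aligned)
40..44  e  (4B, 4-aligned)
44..48  -- padding (4B)
48..88  b  (40B, 8-aligned)
88..90  a  (2B, 2-aligned)
90..96  -- tail padding (6B)
sizeof = 96, alignof = 8
— Point2 —
0..1  h  (1B, 1-aligned)
1..8  -- padding (7B)
8..32  d  (24B, 8-aligned)
32..72  b  (40B, 8-aligned)
72..73  g  (1B, 1-aligned)
73..76  -- padding (3B)
76..80  e  (4B, 4-aligned)
80..84  f  (4B, 4-aligned)
84..86  a  (2B, 2-aligned)
86..88  -- tail padding (2B)
sizeof = 88, alignof = 8
96 − 88 = 8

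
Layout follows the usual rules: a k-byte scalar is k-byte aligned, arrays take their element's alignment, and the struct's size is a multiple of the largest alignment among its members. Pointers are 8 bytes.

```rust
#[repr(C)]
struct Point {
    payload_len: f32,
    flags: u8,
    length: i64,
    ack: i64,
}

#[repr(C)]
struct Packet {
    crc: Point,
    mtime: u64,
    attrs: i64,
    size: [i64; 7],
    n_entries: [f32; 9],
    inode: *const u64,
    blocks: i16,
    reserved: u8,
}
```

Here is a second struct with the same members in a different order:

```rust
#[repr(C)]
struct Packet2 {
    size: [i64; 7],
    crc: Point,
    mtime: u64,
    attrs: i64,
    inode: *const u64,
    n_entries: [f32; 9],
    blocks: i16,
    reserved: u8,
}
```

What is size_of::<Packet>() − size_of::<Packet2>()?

8

Point: @0: payload_len [4B, align 4] → 4; @4: flags [1B, align 1] → 5; +3 pad (align 8); @8: length [8B, align 8] → 16; @16: ack [8B, align 8] → 24; size 24, align 8
@0: crc [24B, align 8] → 24
@24: mtime [8B, align 8] → 32
@32: attrs [8B, align 8] → 40
@40: size [56B, align 8] → 96
@96: n_entries [36B, align 4] → 132
+4 pad (align 8)
@136: inode [8B, align 8] → 144
@144: blocks [2B, align 2] → 146
@146: reserved [1B, align 1] → 147
+5 tail pad (align 8)
size 152, align 8
— Packet2 —
@0: size [56B, align 8] → 56
@56: crc [24B, align 8] → 80
@80: mtime [8B, align 8] → 88
@88: attrs [8B, align 8] → 96
@96: inode [8B, align 8] → 104
@104: n_entries [36B, align 4] → 140
@140: blocks [2B, align 2] → 142
@142: reserved [1B, align 1] → 143
+1 tail pad (align 8)
size 144, align 8
152 − 144 = 8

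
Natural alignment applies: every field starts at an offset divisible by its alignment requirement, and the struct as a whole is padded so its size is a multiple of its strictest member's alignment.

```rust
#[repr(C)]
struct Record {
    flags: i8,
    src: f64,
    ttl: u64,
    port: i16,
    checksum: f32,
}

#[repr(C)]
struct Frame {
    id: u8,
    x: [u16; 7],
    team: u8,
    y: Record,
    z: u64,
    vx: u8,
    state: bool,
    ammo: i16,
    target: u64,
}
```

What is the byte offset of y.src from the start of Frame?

32

Record: 0..1  flags  (1B, 1-aligned); 1..8  -- padding (7B); 8..16  src  (8B, 8-aligned); 16..24  ttl  (8B, 8-aligned); 24..26  port  (2B, 2-aligned); 26..28  -- padding (2B); 28..32  checksum  (4B, 4-aligned); sizeof = 32, alignof = 8
0..1  id  (1B, 1-aligned)
1..2  -- padding (1B)
2..16  x  (14B, 2-aligned)
16..17  team  (1B, 1-aligned)
17..24  -- padding (7B)
24..56  y  (32B, 8-aligned)
within Record: src at 8
24 + 8 = 32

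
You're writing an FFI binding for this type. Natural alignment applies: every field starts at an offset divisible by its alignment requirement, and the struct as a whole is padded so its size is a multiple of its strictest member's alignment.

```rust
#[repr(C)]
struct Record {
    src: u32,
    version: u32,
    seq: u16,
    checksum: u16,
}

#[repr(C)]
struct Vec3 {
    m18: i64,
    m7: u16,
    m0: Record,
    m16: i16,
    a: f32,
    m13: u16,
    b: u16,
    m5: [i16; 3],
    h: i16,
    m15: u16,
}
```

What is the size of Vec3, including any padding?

Record: 0..4  src  (4B, 4-aligned); 4..8  version  (4B, 4-aligned); 8..10  seq  (2B, 2-aligned); 10..12  checksum  (2B, 2-aligned); sizeof = 12, alignof = 4
0..8  m18  (8B, 8-aligned)
8..10  m7  (2B, 2-aligned)
10..12  -- padding (2B)
12..24  m0  (12B, 4-aligned)
24..26  m16  (2B, 2-aligned)
26..28  -- padding (2B)
28..32  a  (4B, 4-aligned)
32..34  m13  (2B, 2-aligned)
34..36  b  (2B, 2-aligned)
36..42  m5  (6B, 2-aligned)
42..44  h  (2B, 2-aligned)
44..46  m15  (2B, 2-aligned)
46..48  -- tail padding (2B)
sizeof = 48, alignof = 8

48 bytes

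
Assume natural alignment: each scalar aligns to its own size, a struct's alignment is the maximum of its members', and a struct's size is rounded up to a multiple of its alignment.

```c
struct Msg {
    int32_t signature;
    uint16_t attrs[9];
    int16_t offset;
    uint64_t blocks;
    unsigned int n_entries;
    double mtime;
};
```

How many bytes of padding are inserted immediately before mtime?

0..4  signature  (4B, 4-aligned)
4..22  attrs  (18B, 2-aligned)
22..24  offset  (2B, 2-aligned)
24..32  blocks  (8B, 8-aligned)
32..36  n_entries  (4B, 4-aligned)
36..40  -- padding (4B)
40..48  mtime  (8B, 8-aligned)

4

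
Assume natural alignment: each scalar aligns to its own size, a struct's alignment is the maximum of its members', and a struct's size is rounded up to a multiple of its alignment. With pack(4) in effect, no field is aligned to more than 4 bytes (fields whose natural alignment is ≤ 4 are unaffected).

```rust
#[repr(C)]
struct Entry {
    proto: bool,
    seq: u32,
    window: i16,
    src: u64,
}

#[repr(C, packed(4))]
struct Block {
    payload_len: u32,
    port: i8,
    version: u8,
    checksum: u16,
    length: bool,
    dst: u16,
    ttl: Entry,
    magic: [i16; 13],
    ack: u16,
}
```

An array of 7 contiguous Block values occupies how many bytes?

Entry: 0..1  proto  (1B, 1-aligned); 1..4  -- padding (3B); 4..8  seq  (4B, 4-aligned); 8..10  window  (2B, 2-aligned); 10..16  -- padding (6B); 16..24  src  (8B, 8-aligned); sizeof = 24, alignof = 8
0..4  payload_len  (4B, 4-aligned)
4..5  port  (1B, 1-aligned)
5..6  version  (1B, 1-aligned)
6..8  checksum  (2B, 2-aligned)
8..9  length  (1B, 1-aligned)
9..10  -- padding (1B)
10..12  dst  (2B, 2-aligned)
12..36  ttl  (24B, 4-aligned)
36..62  magic  (26B, 2-aligned)
62..64  ack  (2B, 2-aligned)
sizeof = 64, alignof = 4
array of 7: 7 × 64 = 448

448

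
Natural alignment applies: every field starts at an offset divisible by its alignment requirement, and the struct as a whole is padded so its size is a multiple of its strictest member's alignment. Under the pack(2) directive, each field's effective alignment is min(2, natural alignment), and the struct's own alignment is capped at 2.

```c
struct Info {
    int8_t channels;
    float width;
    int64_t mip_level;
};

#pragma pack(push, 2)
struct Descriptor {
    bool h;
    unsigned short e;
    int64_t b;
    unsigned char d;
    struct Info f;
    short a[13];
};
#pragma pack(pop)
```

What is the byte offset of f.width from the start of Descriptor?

Info: channels at 0 (size 1, align 1) → ends 1; pad 3 to align 4 for width; width at 4 (size 4, align 4) → ends 8; mip_level at 8 (size 8, align 8) → ends 16; total 16 bytes, alignment 8
h at 0 (size 1, align 1) → ends 1
pad 1 to align 2 for e
e at 2 (size 2, align 2) → ends 4
b at 4 (size 8, align 2) → ends 12
d at 12 (size 1, align 1) → ends 13
pad 1 to align 2 for f
f at 14 (size 16, align 2) → ends 30
within Info: width at 4
14 + 4 = 18

18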